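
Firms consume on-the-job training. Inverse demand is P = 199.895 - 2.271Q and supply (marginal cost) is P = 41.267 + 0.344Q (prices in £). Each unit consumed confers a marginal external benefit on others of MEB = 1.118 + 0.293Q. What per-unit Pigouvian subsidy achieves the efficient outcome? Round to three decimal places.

Social marginal benefit = demand + MEB = 201.013 - 1.978Q.
Set SMB = MC: 201.013 - 1.978Q = 41.267 + 0.344Q → Q* = 68.7967.
The Pigouvian subsidy equals MEB at Q*: 1.118 + 0.293×68.7967 = 21.2754.

subsidy = £21.275 per unit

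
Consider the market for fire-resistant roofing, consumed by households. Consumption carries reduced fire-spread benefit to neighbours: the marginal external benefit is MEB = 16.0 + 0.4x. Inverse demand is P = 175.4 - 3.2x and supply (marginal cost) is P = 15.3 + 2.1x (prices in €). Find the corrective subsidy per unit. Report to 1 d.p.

subsidy = €30.4 per unit

Social marginal benefit = demand + MEB = 191.4 - 2.8x.
Set SMB = MC: 191.4 - 2.8x = 15.3 + 2.1x → x* = 35.9388.
The Pigouvian subsidy equals MEB at x*: 16.0 + 0.4×35.9388 = 30.3755.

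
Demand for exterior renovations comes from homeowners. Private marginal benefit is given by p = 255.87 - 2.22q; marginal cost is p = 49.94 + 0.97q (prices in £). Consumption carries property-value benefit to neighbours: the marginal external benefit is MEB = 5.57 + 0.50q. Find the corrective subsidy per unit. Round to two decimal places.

Social marginal benefit = demand + MEB = 261.44 - 1.72q.
Set SMB = MC: 261.44 - 1.72q = 49.94 + 0.97q → q* = 78.6245.
The Pigouvian subsidy equals MEB at q*: 5.57 + 0.50×78.6245 = 44.8823.

subsidy = £44.88 per unit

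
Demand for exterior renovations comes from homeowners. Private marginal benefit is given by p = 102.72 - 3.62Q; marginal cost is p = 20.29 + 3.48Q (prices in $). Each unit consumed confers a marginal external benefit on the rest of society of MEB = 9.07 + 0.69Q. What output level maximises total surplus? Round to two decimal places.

Social marginal benefit = demand + MEB = 111.79 - 2.93Q.
Set SMB = MC: 111.79 - 2.93Q = 20.29 + 3.48Q → Q* = 14.2746.

Q* = 14.27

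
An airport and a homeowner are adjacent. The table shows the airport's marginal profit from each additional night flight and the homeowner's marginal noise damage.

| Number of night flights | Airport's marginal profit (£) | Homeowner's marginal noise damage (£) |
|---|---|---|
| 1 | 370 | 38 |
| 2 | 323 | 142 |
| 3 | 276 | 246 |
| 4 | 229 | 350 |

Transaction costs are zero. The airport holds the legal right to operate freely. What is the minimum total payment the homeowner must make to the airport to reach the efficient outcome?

Left alone the airport would choose level 4 (marginal profit stays positive).
Efficient level: k* = 3 (marginal profit ≥ marginal noise damage through 3).
The homeowner must at least cover the airport's forgone profit from cutting 4→3: 229 = 229.

£229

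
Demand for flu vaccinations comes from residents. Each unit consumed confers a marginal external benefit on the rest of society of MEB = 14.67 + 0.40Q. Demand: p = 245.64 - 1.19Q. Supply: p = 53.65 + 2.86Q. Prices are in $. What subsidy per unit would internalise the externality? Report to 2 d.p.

subsidy = $37.32 per unit

Social marginal benefit = demand + MEB = 260.31 - 0.79Q.
Set SMB = MC: 260.31 - 0.79Q = 53.65 + 2.86Q → Q* = 56.6192.
The Pigouvian subsidy equals MEB at Q*: 14.67 + 0.40×56.6192 = 37.3177.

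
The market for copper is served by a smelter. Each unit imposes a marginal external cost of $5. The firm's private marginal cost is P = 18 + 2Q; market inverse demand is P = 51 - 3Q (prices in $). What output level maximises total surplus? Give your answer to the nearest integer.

Q* = 6

Social marginal cost = private MC + MEC = 23 + 2Q.
Set SMC = demand: 23 + 2Q = 51 - 3Q → Q* = 5.6000.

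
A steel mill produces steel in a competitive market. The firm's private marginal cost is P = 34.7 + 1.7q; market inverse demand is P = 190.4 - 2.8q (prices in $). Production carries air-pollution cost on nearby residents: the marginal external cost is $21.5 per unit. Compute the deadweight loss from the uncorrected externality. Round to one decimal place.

DWL = $51.4

Market equilibrium (private): 34.7 + 1.7q = 190.4 - 2.8q → q_m = 34.6000.
Social marginal cost = private MC + MEC = 56.2 + 1.7q.
Set SMC = demand: 56.2 + 1.7q = 190.4 - 2.8q → q* = 29.8222.
Between q* and q_m the wedge SMC − demand runs linearly from 0 to MEC(q_m), so the loss is a triangle.
DWL = ½ × 4.7778 × 21.5000 = 51.3614.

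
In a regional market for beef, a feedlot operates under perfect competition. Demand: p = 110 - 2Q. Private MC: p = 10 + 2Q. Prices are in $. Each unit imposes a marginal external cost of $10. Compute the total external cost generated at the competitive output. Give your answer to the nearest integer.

$250

Market equilibrium (private): 10 + 2Q = 110 - 2Q → Q_m = 25.0000.
Total external cost = MEC × Q_m = 10 × 25.0000 = 250.0000.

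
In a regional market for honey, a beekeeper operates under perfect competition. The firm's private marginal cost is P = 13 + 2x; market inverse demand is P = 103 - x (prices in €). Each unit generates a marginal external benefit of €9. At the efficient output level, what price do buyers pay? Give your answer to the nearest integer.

Social marginal cost = private MC − MEB = 4 + 2x.
Set SMC = demand: 4 + 2x = 103 - x → x* = 33.0000.
Consumer price on the demand curve at x*: 103 − 1×33.0000 = 70.0000.

P = €70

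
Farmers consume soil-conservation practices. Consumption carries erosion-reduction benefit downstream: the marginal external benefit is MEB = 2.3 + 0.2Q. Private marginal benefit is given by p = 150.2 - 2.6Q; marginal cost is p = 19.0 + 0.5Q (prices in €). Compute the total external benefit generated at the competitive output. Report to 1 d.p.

€276.5

Market equilibrium (private): 19.0 + 0.5Q = 150.2 - 2.6Q → Q_m = 42.3226.
Total external benefit = ∫₀^{Q_m} (2.3 + 0.2Q) dQ = 2.3×42.3226 + ½×0.2×42.3226² = 276.4622.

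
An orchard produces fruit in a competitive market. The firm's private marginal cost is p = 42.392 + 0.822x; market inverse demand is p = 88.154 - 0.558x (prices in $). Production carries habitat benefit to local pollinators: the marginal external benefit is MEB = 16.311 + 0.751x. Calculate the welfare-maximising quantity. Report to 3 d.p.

Social marginal cost = private MC − MEB = 26.081 + 0.071x.
Set SMC = demand: 26.081 + 0.071x = 88.154 - 0.558x → x* = 98.6852.

x* = 98.685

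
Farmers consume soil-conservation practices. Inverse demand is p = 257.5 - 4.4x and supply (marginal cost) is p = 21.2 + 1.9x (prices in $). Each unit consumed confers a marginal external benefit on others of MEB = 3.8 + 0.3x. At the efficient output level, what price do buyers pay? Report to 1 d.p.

Social marginal benefit = demand + MEB = 261.3 - 4.1x.
Set SMB = MC: 261.3 - 4.1x = 21.2 + 1.9x → x* = 40.0167.
Consumer price on the demand curve at x*: 257.5 − 4.4×40.0167 = 81.4265.

P = $81.4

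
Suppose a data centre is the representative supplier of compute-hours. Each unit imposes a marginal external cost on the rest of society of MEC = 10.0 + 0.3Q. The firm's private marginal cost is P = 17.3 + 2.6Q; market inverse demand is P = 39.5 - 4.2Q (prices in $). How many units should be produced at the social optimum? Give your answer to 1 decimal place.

Q* = 1.7

Social marginal cost = private MC + MEC = 27.3 + 2.9Q.
Set SMC = demand: 27.3 + 2.9Q = 39.5 - 4.2Q → Q* = 1.7183.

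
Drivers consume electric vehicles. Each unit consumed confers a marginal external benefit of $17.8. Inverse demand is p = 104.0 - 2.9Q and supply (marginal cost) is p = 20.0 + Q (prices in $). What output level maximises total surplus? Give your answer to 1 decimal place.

Q* = 26.1

Social marginal benefit = demand + MEB = 121.8 - 2.9Q.
Set SMB = MC: 121.8 - 2.9Q = 20.0 + Q → Q* = 26.1026.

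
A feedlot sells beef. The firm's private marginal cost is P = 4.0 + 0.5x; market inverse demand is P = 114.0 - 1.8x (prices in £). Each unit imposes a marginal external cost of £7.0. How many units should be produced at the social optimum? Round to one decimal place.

Social marginal cost = private MC + MEC = 11.0 + 0.5x.
Set SMC = demand: 11.0 + 0.5x = 114.0 - 1.8x → x* = 44.7826.

x* = 44.8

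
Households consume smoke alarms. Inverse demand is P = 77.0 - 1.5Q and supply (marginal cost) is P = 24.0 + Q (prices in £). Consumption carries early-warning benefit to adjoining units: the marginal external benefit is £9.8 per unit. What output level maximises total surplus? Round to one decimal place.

Social marginal benefit = demand + MEB = 86.8 - 1.5Q.
Set SMB = MC: 86.8 - 1.5Q = 24.0 + Q → Q* = 25.1200.

Q* = 25.1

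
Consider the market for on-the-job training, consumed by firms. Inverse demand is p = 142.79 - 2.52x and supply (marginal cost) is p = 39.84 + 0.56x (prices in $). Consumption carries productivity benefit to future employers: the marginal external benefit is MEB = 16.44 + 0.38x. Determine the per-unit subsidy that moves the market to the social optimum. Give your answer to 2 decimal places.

subsidy = $33.24 per unit

Social marginal benefit = demand + MEB = 159.23 - 2.14x.
Set SMB = MC: 159.23 - 2.14x = 39.84 + 0.56x → x* = 44.2185.
The Pigouvian subsidy equals MEB at x*: 16.44 + 0.38×44.2185 = 33.2430.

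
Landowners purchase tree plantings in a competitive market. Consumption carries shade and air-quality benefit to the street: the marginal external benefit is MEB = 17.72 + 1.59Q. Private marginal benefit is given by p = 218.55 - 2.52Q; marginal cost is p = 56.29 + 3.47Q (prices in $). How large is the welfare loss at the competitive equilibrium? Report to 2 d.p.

Market equilibrium (private): 56.29 + 3.47Q = 218.55 - 2.52Q → Q_m = 27.0885.
Social marginal benefit = demand + MEB = 236.27 - 0.93Q.
Set SMB = MC: 236.27 - 0.93Q = 56.29 + 3.47Q → Q* = 40.9045.
The loss is the area between SMB and MC from Q* to Q_m; with linear curves that's a triangle of height MEB(Q_m).
DWL = ½ × 13.8160 × 60.7907 = 419.9422.

DWL = $419.94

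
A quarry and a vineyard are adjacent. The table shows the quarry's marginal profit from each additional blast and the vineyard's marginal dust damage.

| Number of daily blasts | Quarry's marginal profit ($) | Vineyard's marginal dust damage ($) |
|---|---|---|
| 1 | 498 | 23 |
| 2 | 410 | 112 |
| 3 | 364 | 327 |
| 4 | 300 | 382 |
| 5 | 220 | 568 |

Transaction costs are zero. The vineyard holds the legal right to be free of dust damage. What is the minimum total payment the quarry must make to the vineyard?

Efficient level: marginal profit ≥ marginal dust damage through level 3, so k* = 3.
With the vineyard holding the right, the quarry must at least compensate total damage at k*: 23 + 112 + 327 = 462.

$462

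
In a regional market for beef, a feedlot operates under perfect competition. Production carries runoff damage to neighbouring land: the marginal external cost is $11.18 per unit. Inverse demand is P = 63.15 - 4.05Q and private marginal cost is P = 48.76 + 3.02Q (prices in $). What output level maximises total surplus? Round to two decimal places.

Q* = 0.45

Social marginal cost = private MC + MEC = 59.94 + 3.02Q.
Set SMC = demand: 59.94 + 3.02Q = 63.15 - 4.05Q → Q* = 0.4540.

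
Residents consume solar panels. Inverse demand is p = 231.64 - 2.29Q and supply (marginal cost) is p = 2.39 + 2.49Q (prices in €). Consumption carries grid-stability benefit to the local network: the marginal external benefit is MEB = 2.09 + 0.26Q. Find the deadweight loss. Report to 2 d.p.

Market equilibrium (private): 2.39 + 2.49Q = 231.64 - 2.29Q → Q_m = 47.9603.
Social marginal benefit = demand + MEB = 233.73 - 2.03Q.
Set SMB = MC: 233.73 - 2.03Q = 2.39 + 2.49Q → Q* = 51.1814.
The loss is the area between SMB and MC from Q* to Q_m; with linear curves that's a triangle of height MEB(Q_m).
DWL = ½ × 3.2211 × 14.5597 = 23.4491.

DWL = €23.45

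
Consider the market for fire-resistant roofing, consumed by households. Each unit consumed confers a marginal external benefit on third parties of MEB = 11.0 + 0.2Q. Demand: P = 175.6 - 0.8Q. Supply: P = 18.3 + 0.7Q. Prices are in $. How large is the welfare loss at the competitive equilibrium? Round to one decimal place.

DWL = $393.2

Market equilibrium (private): 18.3 + 0.7Q = 175.6 - 0.8Q → Q_m = 104.8667.
Social marginal benefit = demand + MEB = 186.6 - 0.6Q.
Set SMB = MC: 186.6 - 0.6Q = 18.3 + 0.7Q → Q* = 129.4615.
The welfare-loss triangle has base |Q_m − Q*| and height MEB(Q_m) (the vertical gap between SMB and MC is zero at Q* and MEB at Q_m).
DWL = ½ × 24.5948 × 31.9733 = 393.1885.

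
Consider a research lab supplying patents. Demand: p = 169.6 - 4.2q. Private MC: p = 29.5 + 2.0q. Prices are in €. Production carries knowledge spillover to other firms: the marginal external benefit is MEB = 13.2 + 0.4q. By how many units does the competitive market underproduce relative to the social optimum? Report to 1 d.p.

3.8 units

Market equilibrium (private): 29.5 + 2.0q = 169.6 - 4.2q → q_m = 22.5968.
Social marginal cost = private MC − MEB = 16.3 + 1.6q.
Set SMC = demand: 16.3 + 1.6q = 169.6 - 4.2q → q* = 26.4310.
Gap = |22.5968 − 26.4310| = 3.8342.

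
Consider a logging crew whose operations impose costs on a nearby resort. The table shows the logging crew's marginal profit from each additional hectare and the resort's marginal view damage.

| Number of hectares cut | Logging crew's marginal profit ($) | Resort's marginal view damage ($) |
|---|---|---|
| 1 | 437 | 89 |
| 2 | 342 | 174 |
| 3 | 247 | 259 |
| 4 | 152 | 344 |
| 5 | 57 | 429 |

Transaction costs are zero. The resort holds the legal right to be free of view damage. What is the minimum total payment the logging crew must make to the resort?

Efficient level: marginal profit ≥ marginal view damage through level 2, so k* = 2.
With the resort holding the right, the logging crew must at least compensate total damage at k*: 89 + 174 = 263.

$263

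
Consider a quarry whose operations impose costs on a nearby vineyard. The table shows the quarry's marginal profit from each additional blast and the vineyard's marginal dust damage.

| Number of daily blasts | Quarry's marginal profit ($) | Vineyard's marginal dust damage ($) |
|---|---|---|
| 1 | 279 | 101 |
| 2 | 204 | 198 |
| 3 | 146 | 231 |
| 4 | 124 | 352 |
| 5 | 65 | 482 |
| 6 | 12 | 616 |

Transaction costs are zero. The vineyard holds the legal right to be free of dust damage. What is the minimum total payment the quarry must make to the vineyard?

Efficient level: marginal profit ≥ marginal dust damage through level 2, so k* = 2.
With the vineyard holding the right, the quarry must at least compensate total damage at k*: 101 + 198 = 299.

$299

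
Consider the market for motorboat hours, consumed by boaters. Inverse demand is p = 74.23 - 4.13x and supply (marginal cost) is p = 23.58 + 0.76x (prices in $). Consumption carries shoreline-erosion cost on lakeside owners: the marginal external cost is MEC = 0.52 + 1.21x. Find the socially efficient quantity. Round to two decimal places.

x* = 8.22

Social marginal benefit = demand − MEC = 73.71 - 5.34x.
Set SMB = MC: 73.71 - 5.34x = 23.58 + 0.76x → x* = 8.2180.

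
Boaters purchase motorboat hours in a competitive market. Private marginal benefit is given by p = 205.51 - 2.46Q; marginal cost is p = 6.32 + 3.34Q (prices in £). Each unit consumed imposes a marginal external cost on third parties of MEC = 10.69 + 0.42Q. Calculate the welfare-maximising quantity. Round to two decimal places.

Q* = 30.31

Social marginal benefit = demand − MEC = 194.82 - 2.88Q.
Set SMB = MC: 194.82 - 2.88Q = 6.32 + 3.34Q → Q* = 30.3055.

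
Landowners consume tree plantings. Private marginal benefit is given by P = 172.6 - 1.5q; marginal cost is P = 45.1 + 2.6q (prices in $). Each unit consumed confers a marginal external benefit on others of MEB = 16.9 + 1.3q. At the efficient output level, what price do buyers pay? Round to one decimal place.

P = $95.2

Social marginal benefit = demand + MEB = 189.5 - 0.2q.
Set SMB = MC: 189.5 - 0.2q = 45.1 + 2.6q → q* = 51.5714.
Consumer price on the demand curve at q*: 172.6 − 1.5×51.5714 = 95.2429.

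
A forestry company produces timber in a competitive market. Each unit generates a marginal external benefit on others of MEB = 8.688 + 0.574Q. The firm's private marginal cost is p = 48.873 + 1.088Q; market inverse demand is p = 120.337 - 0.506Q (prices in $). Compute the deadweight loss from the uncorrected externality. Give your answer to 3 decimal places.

DWL = $580.828

Market equilibrium (private): 48.873 + 1.088Q = 120.337 - 0.506Q → Q_m = 44.8331.
Social marginal cost = private MC − MEB = 40.185 + 0.514Q.
Set SMC = demand: 40.185 + 0.514Q = 120.337 - 0.506Q → Q* = 78.5804.
The welfare-loss triangle has base |Q_m − Q*| and height MEB(Q_m) (the vertical gap between SMC and demand is zero at Q* and MEB at Q_m).
DWL = ½ × 33.7473 × 34.4222 = 580.8282.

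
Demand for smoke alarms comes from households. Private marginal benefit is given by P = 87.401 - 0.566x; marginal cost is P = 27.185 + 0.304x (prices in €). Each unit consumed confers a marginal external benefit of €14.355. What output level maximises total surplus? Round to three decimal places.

x* = 85.714

Social marginal benefit = demand + MEB = 101.756 - 0.566x.
Set SMB = MC: 101.756 - 0.566x = 27.185 + 0.304x → x* = 85.7138.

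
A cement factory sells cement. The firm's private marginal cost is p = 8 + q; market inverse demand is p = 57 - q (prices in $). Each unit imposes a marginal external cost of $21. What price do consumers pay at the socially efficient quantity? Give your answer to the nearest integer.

P = $43

Social marginal cost = private MC + MEC = 29 + q.
Set SMC = demand: 29 + q = 57 - q → q* = 14.0000.
Consumer price on the demand curve at q*: 57 − 1×14.0000 = 43.0000.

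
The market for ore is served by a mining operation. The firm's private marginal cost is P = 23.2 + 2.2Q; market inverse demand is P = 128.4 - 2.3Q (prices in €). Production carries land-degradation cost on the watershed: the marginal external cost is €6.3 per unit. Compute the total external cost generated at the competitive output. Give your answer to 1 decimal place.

€147.3

Market equilibrium (private): 23.2 + 2.2Q = 128.4 - 2.3Q → Q_m = 23.3778.
Total external cost = MEC × Q_m = 6.3 × 23.3778 = 147.2801.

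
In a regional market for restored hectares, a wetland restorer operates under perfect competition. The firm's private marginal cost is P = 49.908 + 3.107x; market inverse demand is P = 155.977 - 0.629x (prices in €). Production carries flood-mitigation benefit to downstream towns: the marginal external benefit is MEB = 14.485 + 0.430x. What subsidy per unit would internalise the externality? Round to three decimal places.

subsidy = €30.165 per unit

Social marginal cost = private MC − MEB = 35.423 + 2.677x.
Set SMC = demand: 35.423 + 2.677x = 155.977 - 0.629x → x* = 36.4652.
The Pigouvian subsidy equals MEB at x*: 14.485 + 0.430×36.4652 = 30.1650.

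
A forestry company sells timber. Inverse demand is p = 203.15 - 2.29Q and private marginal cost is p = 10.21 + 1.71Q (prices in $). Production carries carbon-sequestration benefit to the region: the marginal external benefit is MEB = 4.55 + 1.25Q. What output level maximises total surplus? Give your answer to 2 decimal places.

Social marginal cost = private MC − MEB = 5.66 + 0.46Q.
Set SMC = demand: 5.66 + 0.46Q = 203.15 - 2.29Q → Q* = 71.8145.

Q* = 71.81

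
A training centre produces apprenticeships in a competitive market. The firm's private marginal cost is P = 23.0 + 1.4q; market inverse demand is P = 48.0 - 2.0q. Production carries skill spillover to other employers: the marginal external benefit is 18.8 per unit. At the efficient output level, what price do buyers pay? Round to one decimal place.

P = 22.2

Social marginal cost = private MC − MEB = 4.2 + 1.4q.
Set SMC = demand: 4.2 + 1.4q = 48.0 - 2.0q → q* = 12.8824.
Consumer price on the demand curve at q*: 48.0 − 2.0×12.8824 = 22.2352.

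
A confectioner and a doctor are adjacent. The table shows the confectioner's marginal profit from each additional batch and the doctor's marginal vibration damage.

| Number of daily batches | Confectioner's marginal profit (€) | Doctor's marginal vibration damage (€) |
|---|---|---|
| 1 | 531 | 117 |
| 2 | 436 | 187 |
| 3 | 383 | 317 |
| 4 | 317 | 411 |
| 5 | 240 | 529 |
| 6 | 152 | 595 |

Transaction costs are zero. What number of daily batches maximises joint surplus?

3

Bargaining reaches the level where marginal profit last exceeds marginal vibration damage.
That holds through level 3 (383 ≥ 317) but not at 4 (317 < 411).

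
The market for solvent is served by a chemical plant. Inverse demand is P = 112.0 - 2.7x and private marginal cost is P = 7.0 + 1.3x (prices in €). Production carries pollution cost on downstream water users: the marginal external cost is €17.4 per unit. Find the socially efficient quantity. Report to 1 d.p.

x* = 21.9

Social marginal cost = private MC + MEC = 24.4 + 1.3x.
Set SMC = demand: 24.4 + 1.3x = 112.0 - 2.7x → x* = 21.9000.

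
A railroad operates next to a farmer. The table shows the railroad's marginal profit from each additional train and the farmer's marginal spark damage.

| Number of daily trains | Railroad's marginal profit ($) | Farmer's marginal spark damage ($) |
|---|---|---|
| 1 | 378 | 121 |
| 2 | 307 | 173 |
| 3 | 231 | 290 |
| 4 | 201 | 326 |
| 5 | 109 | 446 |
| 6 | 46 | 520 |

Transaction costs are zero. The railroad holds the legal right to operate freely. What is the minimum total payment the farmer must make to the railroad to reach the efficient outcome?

Left alone the railroad would choose level 6 (marginal profit stays positive).
Efficient level: k* = 2 (marginal profit ≥ marginal spark damage through 2).
The farmer must at least cover the railroad's forgone profit from cutting 6→2: 231 + 201 + 109 + 46 = 587.

$587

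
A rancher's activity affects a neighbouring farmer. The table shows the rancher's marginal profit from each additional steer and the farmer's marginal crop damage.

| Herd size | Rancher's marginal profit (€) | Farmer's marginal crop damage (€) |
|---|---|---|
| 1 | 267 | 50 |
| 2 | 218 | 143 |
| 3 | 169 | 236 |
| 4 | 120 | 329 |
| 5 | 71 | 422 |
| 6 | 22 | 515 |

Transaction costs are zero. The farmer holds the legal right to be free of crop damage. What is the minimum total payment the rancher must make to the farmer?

Efficient level: marginal profit ≥ marginal crop damage through level 2, so k* = 2.
With the farmer holding the right, the rancher must at least compensate total damage at k*: 50 + 143 = 193.

€193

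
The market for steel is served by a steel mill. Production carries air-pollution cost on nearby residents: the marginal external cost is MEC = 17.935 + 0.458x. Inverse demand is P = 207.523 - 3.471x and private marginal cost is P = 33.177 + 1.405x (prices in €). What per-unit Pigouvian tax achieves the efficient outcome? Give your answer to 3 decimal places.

tax = €31.365 per unit

Social marginal cost = private MC + MEC = 51.112 + 1.863x.
Set SMC = demand: 51.112 + 1.863x = 207.523 - 3.471x → x* = 29.3234.
The Pigouvian tax equals MEC at x*: 17.935 + 0.458×29.3234 = 31.3651.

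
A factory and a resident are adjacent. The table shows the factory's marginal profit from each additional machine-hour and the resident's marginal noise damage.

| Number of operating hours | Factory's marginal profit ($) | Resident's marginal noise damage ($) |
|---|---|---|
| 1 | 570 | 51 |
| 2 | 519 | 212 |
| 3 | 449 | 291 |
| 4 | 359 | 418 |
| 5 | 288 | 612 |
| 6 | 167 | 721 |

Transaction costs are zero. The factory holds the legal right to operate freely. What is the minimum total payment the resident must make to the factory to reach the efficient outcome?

Left alone the factory would choose level 6 (marginal profit stays positive).
Efficient level: k* = 3 (marginal profit ≥ marginal noise damage through 3).
The resident must at least cover the factory's forgone profit from cutting 6→3: 359 + 288 + 167 = 814.

$814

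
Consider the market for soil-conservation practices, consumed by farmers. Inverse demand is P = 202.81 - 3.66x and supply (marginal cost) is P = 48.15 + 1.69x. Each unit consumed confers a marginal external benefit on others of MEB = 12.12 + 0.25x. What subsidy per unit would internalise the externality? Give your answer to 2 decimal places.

subsidy = 20.30 per unit

Social marginal benefit = demand + MEB = 214.93 - 3.41x.
Set SMB = MC: 214.93 - 3.41x = 48.15 + 1.69x → x* = 32.7020.
The Pigouvian subsidy equals MEB at x*: 12.12 + 0.25×32.7020 = 20.2955.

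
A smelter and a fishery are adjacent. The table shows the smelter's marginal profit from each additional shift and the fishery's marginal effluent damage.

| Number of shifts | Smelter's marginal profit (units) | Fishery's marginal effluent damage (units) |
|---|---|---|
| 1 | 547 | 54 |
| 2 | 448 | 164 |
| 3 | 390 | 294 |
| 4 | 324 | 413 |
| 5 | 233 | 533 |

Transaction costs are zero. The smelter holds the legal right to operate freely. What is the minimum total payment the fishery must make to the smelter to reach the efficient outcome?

Left alone the smelter would choose level 5 (marginal profit stays positive).
Efficient level: k* = 3 (marginal profit ≥ marginal effluent damage through 3).
The fishery must at least cover the smelter's forgone profit from cutting 5→3: 324 + 233 = 557.

557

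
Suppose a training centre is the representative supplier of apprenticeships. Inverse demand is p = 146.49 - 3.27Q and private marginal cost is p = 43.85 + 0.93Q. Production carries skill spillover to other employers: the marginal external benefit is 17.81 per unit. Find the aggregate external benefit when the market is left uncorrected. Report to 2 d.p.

Market equilibrium (private): 43.85 + 0.93Q = 146.49 - 3.27Q → Q_m = 24.4381.
Total external benefit = MEB × Q_m = 17.81 × 24.4381 = 435.2426.

435.24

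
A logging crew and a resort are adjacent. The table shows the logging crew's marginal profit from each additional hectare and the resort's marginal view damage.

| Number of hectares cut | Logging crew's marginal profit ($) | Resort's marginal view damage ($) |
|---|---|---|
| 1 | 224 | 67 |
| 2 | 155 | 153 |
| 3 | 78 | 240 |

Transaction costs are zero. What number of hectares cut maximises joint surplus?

2

Bargaining reaches the level where marginal profit last exceeds marginal view damage.
That holds through level 2 (155 ≥ 153) but not at 3 (78 < 240).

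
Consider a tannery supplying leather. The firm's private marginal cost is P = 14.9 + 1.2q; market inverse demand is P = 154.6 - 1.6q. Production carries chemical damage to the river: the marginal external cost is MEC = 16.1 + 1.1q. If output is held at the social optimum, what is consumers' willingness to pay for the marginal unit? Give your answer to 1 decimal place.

P = 103.9

Social marginal cost = private MC + MEC = 31.0 + 2.3q.
Set SMC = demand: 31.0 + 2.3q = 154.6 - 1.6q → q* = 31.6923.
Consumer price on the demand curve at q*: 154.6 − 1.6×31.6923 = 103.8923.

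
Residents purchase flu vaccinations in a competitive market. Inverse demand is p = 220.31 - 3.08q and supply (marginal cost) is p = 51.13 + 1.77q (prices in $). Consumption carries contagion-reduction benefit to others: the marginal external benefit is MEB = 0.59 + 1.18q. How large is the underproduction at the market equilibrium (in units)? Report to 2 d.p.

Market equilibrium (private): 51.13 + 1.77q = 220.31 - 3.08q → q_m = 34.8825.
Social marginal benefit = demand + MEB = 220.90 - 1.90q.
Set SMB = MC: 220.90 - 1.90q = 51.13 + 1.77q → q* = 46.2589.
Gap = |34.8825 − 46.2589| = 11.3764.

11.38 units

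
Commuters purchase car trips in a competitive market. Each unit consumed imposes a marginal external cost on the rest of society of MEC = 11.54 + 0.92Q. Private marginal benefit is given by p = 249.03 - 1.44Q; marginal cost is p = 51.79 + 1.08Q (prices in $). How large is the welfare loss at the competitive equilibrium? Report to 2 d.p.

DWL = $1014.58

Market equilibrium (private): 51.79 + 1.08Q = 249.03 - 1.44Q → Q_m = 78.2698.
Social marginal benefit = demand − MEC = 237.49 - 2.36Q.
Set SMB = MC: 237.49 - 2.36Q = 51.79 + 1.08Q → Q* = 53.9826.
Between Q* and Q_m the wedge MC − SMB runs linearly from 0 to MEC(Q_m), so the loss is a triangle.
DWL = ½ × 24.2872 × 83.5483 = 1014.5771.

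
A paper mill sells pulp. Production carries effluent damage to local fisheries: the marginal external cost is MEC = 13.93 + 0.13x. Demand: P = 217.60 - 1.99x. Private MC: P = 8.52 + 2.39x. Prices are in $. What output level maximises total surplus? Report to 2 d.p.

Social marginal cost = private MC + MEC = 22.45 + 2.52x.
Set SMC = demand: 22.45 + 2.52x = 217.60 - 1.99x → x* = 43.2705.

x* = 43.27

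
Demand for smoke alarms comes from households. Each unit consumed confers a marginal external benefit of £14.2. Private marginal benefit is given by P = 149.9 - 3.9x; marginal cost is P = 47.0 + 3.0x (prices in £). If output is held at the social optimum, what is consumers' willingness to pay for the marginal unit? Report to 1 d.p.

P = £83.7

Social marginal benefit = demand + MEB = 164.1 - 3.9x.
Set SMB = MC: 164.1 - 3.9x = 47.0 + 3.0x → x* = 16.9710.
Consumer price on the demand curve at x*: 149.9 − 3.9×16.9710 = 83.7131.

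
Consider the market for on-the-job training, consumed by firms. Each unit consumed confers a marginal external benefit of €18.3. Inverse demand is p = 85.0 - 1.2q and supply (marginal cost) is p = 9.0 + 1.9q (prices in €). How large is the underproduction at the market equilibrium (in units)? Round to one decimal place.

5.9 units

Market equilibrium (private): 9.0 + 1.9q = 85.0 - 1.2q → q_m = 24.5161.
Social marginal benefit = demand + MEB = 103.3 - 1.2q.
Set SMB = MC: 103.3 - 1.2q = 9.0 + 1.9q → q* = 30.4194.
Gap = |24.5161 − 30.4194| = 5.9033.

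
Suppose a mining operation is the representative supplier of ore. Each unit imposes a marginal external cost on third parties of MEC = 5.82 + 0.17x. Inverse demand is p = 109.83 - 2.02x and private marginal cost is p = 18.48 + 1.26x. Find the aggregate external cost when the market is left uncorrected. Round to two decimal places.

228.02

Market equilibrium (private): 18.48 + 1.26x = 109.83 - 2.02x → x_m = 27.8506.
Total external cost = ∫₀^{x_m} (5.82 + 0.17x) dx = 5.82×27.8506 + ½×0.17×27.8506² = 228.0212.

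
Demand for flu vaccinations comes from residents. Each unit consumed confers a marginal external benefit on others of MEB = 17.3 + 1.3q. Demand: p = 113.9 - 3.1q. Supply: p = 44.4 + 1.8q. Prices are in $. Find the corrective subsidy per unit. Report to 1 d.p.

subsidy = $48.6 per unit

Social marginal benefit = demand + MEB = 131.2 - 1.8q.
Set SMB = MC: 131.2 - 1.8q = 44.4 + 1.8q → q* = 24.1111.
The Pigouvian subsidy equals MEB at q*: 17.3 + 1.3×24.1111 = 48.6444.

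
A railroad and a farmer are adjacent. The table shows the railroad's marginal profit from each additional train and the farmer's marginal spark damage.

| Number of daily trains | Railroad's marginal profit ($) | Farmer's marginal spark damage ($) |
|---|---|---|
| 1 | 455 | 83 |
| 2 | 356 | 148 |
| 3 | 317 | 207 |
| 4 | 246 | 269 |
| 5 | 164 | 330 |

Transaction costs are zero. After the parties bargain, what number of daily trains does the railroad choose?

3

Bargaining reaches the level where marginal profit last exceeds marginal spark damage.
That holds through level 3 (317 ≥ 207) but not at 4 (246 < 269).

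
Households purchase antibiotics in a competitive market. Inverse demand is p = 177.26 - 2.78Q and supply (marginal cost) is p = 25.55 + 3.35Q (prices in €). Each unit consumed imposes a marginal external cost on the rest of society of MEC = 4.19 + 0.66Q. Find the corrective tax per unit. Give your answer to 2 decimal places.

Social marginal benefit = demand − MEC = 173.07 - 3.44Q.
Set SMB = MC: 173.07 - 3.44Q = 25.55 + 3.35Q → Q* = 21.7261.
The Pigouvian tax equals MEC at Q*: 4.19 + 0.66×21.7261 = 18.5292.

tax = €18.53 per unit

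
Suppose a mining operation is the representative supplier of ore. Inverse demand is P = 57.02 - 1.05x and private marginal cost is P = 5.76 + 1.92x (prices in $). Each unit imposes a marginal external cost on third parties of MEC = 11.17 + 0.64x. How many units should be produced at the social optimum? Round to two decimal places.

Social marginal cost = private MC + MEC = 16.93 + 2.56x.
Set SMC = demand: 16.93 + 2.56x = 57.02 - 1.05x → x* = 11.1053.

x* = 11.11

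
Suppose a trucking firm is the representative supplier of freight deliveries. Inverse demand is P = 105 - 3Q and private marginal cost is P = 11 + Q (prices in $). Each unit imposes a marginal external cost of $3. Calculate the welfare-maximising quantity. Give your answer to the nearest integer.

Social marginal cost = private MC + MEC = 14 + Q.
Set SMC = demand: 14 + Q = 105 - 3Q → Q* = 22.7500.

Q* = 23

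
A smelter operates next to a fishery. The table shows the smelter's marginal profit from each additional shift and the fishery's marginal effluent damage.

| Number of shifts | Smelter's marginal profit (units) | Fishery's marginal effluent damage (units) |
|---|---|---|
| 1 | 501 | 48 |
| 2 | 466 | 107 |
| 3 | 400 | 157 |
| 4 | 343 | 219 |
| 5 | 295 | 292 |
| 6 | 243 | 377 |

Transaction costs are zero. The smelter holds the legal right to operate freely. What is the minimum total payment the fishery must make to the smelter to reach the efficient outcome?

243

Left alone the smelter would choose level 6 (marginal profit stays positive).
Efficient level: k* = 5 (marginal profit ≥ marginal effluent damage through 5).
The fishery must at least cover the smelter's forgone profit from cutting 6→5: 243 = 243.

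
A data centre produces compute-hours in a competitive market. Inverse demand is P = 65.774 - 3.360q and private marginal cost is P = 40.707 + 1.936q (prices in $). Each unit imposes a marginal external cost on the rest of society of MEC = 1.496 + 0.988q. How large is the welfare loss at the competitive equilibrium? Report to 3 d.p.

Market equilibrium (private): 40.707 + 1.936q = 65.774 - 3.360q → q_m = 4.7332.
Social marginal cost = private MC + MEC = 42.203 + 2.924q.
Set SMC = demand: 42.203 + 2.924q = 65.774 - 3.360q → q* = 3.7510.
Height of the DWL triangle at q_m is SMC(q_m) − demand(q_m) = MEC(q_m) = 6.1724.
DWL = ½ × 0.9822 × 6.1724 = 3.0313.

DWL = $3.031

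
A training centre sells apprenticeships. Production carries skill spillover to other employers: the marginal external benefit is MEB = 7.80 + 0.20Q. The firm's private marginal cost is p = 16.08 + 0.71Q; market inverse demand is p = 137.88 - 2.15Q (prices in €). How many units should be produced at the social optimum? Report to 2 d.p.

Q* = 48.72

Social marginal cost = private MC − MEB = 8.28 + 0.51Q.
Set SMC = demand: 8.28 + 0.51Q = 137.88 - 2.15Q → Q* = 48.7218.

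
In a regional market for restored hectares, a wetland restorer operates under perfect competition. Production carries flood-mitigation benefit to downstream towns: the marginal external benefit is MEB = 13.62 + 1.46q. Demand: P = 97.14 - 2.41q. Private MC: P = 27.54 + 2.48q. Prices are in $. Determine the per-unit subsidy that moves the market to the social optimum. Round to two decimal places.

subsidy = $49.04 per unit

Social marginal cost = private MC − MEB = 13.92 + 1.02q.
Set SMC = demand: 13.92 + 1.02q = 97.14 - 2.41q → q* = 24.2624.
The Pigouvian subsidy equals MEB at q*: 13.62 + 1.46×24.2624 = 49.0431.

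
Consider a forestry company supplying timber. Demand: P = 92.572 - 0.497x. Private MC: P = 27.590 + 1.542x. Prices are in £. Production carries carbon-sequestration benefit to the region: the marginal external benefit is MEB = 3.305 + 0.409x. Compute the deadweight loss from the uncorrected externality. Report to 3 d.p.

DWL = £81.897

Market equilibrium (private): 27.590 + 1.542x = 92.572 - 0.497x → x_m = 31.8695.
Social marginal cost = private MC − MEB = 24.285 + 1.133x.
Set SMC = demand: 24.285 + 1.133x = 92.572 - 0.497x → x* = 41.8939.
The welfare-loss triangle has base |x_m − x*| and height MEB(x_m) (the vertical gap between SMC and demand is zero at x* and MEB at x_m).
DWL = ½ × 10.0244 × 16.3396 = 81.8973.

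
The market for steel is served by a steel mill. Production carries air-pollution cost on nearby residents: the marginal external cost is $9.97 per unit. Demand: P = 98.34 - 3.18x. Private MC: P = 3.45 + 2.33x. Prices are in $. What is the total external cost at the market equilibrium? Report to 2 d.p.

$171.70

Market equilibrium (private): 3.45 + 2.33x = 98.34 - 3.18x → x_m = 17.2214.
Total external cost = MEC × x_m = 9.97 × 17.2214 = 171.6974.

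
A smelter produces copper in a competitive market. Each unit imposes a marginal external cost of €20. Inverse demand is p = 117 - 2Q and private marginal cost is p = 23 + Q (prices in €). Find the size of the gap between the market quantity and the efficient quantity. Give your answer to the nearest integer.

7 units

Market equilibrium (private): 23 + Q = 117 - 2Q → Q_m = 31.3333.
Social marginal cost = private MC + MEC = 43 + Q.
Set SMC = demand: 43 + Q = 117 - 2Q → Q* = 24.6667.
Gap = |31.3333 − 24.6667| = 6.6666.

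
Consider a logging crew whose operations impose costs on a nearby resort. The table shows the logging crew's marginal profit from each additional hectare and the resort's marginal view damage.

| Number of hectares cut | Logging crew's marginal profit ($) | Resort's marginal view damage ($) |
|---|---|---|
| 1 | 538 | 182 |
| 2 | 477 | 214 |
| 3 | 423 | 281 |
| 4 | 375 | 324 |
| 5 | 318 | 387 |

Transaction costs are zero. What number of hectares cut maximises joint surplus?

4

Bargaining reaches the level where marginal profit last exceeds marginal view damage.
That holds through level 4 (375 ≥ 324) but not at 5 (318 < 387).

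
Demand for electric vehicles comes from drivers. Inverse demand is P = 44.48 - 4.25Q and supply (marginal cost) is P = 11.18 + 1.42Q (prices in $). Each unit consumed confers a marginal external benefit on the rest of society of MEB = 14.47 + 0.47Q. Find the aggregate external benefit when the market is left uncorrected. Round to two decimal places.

Market equilibrium (private): 11.18 + 1.42Q = 44.48 - 4.25Q → Q_m = 5.8730.
Total external benefit = ∫₀^{Q_m} (14.47 + 0.47Q) dQ = 14.47×5.8730 + ½×0.47×5.8730² = 93.0880.

$93.09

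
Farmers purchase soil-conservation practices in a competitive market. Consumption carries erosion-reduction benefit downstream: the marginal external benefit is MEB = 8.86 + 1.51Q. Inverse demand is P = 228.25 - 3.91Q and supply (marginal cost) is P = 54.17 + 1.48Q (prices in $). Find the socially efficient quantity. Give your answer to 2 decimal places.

Social marginal benefit = demand + MEB = 237.11 - 2.40Q.
Set SMB = MC: 237.11 - 2.40Q = 54.17 + 1.48Q → Q* = 47.1495.

Q* = 47.15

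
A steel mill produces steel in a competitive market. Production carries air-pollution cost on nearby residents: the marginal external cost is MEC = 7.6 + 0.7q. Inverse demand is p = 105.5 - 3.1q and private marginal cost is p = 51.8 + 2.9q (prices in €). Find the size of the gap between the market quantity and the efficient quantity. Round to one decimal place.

Market equilibrium (private): 51.8 + 2.9q = 105.5 - 3.1q → q_m = 8.9500.
Social marginal cost = private MC + MEC = 59.4 + 3.6q.
Set SMC = demand: 59.4 + 3.6q = 105.5 - 3.1q → q* = 6.8806.
Gap = |8.9500 − 6.8806| = 2.0694.

2.1 units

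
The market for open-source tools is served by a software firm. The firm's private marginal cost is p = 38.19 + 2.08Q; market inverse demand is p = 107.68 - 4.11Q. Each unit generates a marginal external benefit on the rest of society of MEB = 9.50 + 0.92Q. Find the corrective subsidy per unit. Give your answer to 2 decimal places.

Social marginal cost = private MC − MEB = 28.69 + 1.16Q.
Set SMC = demand: 28.69 + 1.16Q = 107.68 - 4.11Q → Q* = 14.9886.
The Pigouvian subsidy equals MEB at Q*: 9.50 + 0.92×14.9886 = 23.2895.

subsidy = 23.29 per unit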